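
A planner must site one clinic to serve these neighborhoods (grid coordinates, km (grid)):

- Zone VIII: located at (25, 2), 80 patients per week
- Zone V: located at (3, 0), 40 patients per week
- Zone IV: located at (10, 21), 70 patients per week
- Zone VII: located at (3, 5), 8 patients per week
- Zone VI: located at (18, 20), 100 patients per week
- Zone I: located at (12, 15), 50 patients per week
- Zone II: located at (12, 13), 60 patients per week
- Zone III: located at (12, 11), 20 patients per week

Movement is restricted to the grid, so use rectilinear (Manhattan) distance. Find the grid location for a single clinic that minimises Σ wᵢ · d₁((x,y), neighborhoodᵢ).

Manhattan distance separates: Σwᵢ(|x−xᵢ|+|y−yᵢ|) = Σwᵢ|x−xᵢ| + Σwᵢ|y−yᵢ|, so x and y are optimised independently as 1-D weighted medians.
Total weight W = 428; half = 214.
x-coordinate, sorted with cumulative weight:
  x=3 (Zone V, w=40) cum 40
  x=3 (Zone VII, w=8) cum 48
  x=10 (Zone IV, w=70) cum 118
  x=12 (Zone I, w=50) cum 168
  x=12 (Zone II, w=60) cum 228  ← median
  x=12 (Zone III, w=20) cum 248
  x=18 (Zone VI, w=100) cum 348
  x=25 (Zone VIII, w=80) cum 428
⇒ x* = 12
y-coordinate, sorted with cumulative weight:
  y=0 (Zone V, w=40) cum 40
  y=2 (Zone VIII, w=80) cum 120
  y=5 (Zone VII, w=8) cum 128
  y=11 (Zone III, w=20) cum 148
  y=13 (Zone II, w=60) cum 208
  y=15 (Zone I, w=50) cum 258  ← median
  y=20 (Zone VI, w=100) cum 358
  y=21 (Zone IV, w=70) cum 428
⇒ y* = 15

(12, 15)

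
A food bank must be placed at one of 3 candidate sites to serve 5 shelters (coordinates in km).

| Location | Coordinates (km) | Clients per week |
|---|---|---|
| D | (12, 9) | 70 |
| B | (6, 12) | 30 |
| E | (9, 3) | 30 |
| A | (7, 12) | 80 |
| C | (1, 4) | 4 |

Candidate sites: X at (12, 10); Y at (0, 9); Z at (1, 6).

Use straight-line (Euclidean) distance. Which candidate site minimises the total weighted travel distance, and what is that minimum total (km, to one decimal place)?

X, total 969.1 km

Total weighted distance at each candidate:
  X (12, 10): total = 969.1
  Y (0, 9): total = 1995.4
  Z (1, 6): total = 1975.6
Minimum is at X with total 969.1 km.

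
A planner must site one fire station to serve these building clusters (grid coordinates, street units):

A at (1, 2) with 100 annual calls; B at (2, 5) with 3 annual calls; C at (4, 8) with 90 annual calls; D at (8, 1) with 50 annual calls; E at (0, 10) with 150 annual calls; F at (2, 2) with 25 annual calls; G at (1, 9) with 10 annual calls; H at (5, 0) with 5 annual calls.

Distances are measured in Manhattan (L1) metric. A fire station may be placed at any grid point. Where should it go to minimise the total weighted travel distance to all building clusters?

Manhattan distance separates: Σwᵢ(|x−xᵢ|+|y−yᵢ|) = Σwᵢ|x−xᵢ| + Σwᵢ|y−yᵢ|, so x and y are optimised independently as 1-D weighted medians.
Total weight W = 433; half = 216.5.
x-coordinate, sorted with cumulative weight:
  x=0 (E, w=150) cum 150
  x=1 (A, w=100) cum 250  ← median
  x=1 (G, w=10) cum 260
  x=2 (B, w=3) cum 263
  x=2 (F, w=25) cum 288
  x=4 (C, w=90) cum 378
  x=5 (H, w=5) cum 383
  x=8 (D, w=50) cum 433
⇒ x* = 1
y-coordinate, sorted with cumulative weight:
  y=0 (H, w=5) cum 5
  y=1 (D, w=50) cum 55
  y=2 (A, w=100) cum 155
  y=2 (F, w=25) cum 180
  y=5 (B, w=3) cum 183
  y=8 (C, w=90) cum 273  ← median
  y=9 (G, w=10) cum 283
  y=10 (E, w=150) cum 433
⇒ y* = 8

(1, 8)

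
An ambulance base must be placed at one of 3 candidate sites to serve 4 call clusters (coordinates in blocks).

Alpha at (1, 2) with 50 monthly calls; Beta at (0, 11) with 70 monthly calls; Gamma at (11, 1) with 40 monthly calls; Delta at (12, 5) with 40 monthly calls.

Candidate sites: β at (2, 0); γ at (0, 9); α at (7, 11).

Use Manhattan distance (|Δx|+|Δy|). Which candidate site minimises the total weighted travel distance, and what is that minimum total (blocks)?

γ, total 1940 blocks

Total weighted distance at each candidate:
  β (2, 0): total = 2060
  γ (0, 9): total = 1940
  α (7, 11): total = 2240
Minimum is at γ with total 1940 blocks.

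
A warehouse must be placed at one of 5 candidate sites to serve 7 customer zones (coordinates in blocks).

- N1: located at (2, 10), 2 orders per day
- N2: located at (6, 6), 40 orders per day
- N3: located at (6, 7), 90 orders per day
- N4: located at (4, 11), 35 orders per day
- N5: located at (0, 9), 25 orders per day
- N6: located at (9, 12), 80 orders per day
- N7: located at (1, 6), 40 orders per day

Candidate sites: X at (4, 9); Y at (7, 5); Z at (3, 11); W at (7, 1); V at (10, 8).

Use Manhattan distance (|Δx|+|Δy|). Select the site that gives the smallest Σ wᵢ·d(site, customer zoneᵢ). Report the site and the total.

Total weighted distance at each candidate:
  X (4, 9): total = 1616
  Y (7, 5): total = 1960
  Z (3, 11): total = 1954
  W (7, 1): total = 3208
  V (10, 8): total = 2140
Minimum is at X with total 1616 blocks.

X, total 1616 blocks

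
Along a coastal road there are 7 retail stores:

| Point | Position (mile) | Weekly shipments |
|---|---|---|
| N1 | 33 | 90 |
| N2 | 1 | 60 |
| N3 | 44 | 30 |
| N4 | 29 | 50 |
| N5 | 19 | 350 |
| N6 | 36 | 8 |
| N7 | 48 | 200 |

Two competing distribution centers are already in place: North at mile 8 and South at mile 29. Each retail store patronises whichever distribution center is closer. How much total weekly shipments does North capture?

60

The indifferent point is the midpoint (8+29)/2 = 18.5; retail stores left of it (closer to North at 8) go to North, those right go to South.
  N2 at 1 (w=60) → North
  N5 at 19 (w=350) → South
  N4 at 29 (w=50) → South
  N1 at 33 (w=90) → South
  N6 at 36 (w=8) → South
  N3 at 44 (w=30) → South
  N7 at 48 (w=200) → South
North captures 60; South captures 728.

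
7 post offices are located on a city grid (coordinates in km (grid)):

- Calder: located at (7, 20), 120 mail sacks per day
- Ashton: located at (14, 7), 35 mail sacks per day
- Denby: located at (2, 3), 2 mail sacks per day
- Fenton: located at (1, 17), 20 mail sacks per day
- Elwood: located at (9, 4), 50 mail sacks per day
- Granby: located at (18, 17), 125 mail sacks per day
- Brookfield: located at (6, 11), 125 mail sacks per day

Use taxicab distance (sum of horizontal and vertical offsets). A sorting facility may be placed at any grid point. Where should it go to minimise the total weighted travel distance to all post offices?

Manhattan distance separates: Σwᵢ(|x−xᵢ|+|y−yᵢ|) = Σwᵢ|x−xᵢ| + Σwᵢ|y−yᵢ|, so x and y are optimised independently as 1-D weighted medians.
Total weight W = 477; half = 238.5.
x-coordinate, sorted with cumulative weight:
  x=1 (Fenton, w=20) cum 20
  x=2 (Denby, w=2) cum 22
  x=6 (Brookfield, w=125) cum 147
  x=7 (Calder, w=120) cum 267  ← median
  x=9 (Elwood, w=50) cum 317
  x=14 (Ashton, w=35) cum 352
  x=18 (Granby, w=125) cum 477
⇒ x* = 7
y-coordinate, sorted with cumulative weight:
  y=3 (Denby, w=2) cum 2
  y=4 (Elwood, w=50) cum 52
  y=7 (Ashton, w=35) cum 87
  y=11 (Brookfield, w=125) cum 212
  y=17 (Fenton, w=20) cum 232
  y=17 (Granby, w=125) cum 357  ← median
  y=20 (Calder, w=120) cum 477
⇒ y* = 17

(7, 17)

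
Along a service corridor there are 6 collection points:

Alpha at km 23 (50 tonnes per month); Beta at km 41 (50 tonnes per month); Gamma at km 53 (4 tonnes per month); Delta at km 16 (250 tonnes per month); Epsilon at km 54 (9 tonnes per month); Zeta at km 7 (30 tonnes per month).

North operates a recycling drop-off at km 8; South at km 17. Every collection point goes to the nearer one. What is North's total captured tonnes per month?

30

The indifferent point is the midpoint (8+17)/2 = 12.5; collection points left of it (closer to North at 8) go to North, those right go to South.
  Zeta at 7 (w=30) → North
  Delta at 16 (w=250) → South
  Alpha at 23 (w=50) → South
  Beta at 41 (w=50) → South
  Gamma at 53 (w=4) → South
  Epsilon at 54 (w=9) → South
North captures 30; South captures 363.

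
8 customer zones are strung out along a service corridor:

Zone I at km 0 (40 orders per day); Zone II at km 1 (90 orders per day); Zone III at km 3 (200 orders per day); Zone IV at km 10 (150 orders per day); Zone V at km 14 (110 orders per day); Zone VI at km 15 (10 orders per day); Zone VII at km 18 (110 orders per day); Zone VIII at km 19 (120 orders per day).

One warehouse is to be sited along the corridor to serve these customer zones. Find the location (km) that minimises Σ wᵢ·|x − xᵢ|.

x = 10

For a sum of weighted absolute distances on a line, the optimum is the weighted median (not the mean). Total weight W = 830; half-weight = 415.
Sort by position and accumulate weight:
  km 0 (Zone I, w=40) → cum 40
  km 1 (Zone II, w=90) → cum 130
  km 3 (Zone III, w=200) → cum 330
  km 10 (Zone IV, w=150) → cum 480  ≥ 415 → median here
  km 14 (Zone V, w=110) → cum 590
  km 15 (Zone VI, w=10) → cum 600
  km 18 (Zone VII, w=110) → cum 710
  km 19 (Zone VIII, w=120) → cum 830
Optimal location: km 10.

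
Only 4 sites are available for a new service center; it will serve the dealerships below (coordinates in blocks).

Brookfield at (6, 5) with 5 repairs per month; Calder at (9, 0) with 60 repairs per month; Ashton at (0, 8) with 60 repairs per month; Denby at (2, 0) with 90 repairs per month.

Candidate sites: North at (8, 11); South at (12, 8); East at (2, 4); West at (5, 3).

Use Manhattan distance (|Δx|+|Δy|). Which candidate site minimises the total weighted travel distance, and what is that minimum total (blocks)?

East, total 1405 blocks

Total weighted distance at each candidate:
  North (8, 11): total = 2950
  South (12, 8): total = 3045
  East (2, 4): total = 1405
  West (5, 3): total = 1575
Minimum is at East with total 1405 blocks.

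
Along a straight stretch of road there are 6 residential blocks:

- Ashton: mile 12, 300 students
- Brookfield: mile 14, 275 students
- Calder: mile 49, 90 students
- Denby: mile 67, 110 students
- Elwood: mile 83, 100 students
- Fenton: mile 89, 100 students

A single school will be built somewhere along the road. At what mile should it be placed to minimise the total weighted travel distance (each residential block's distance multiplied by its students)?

For a sum of weighted absolute distances on a line, the optimum is the weighted median (not the mean). Total weight W = 975; half-weight = 487.5.
Sort by position and accumulate weight:
  mile 12 (Ashton, w=300) → cum 300
  mile 14 (Brookfield, w=275) → cum 575  ≥ 487.5 → median here
  mile 49 (Calder, w=90) → cum 665
  mile 67 (Denby, w=110) → cum 775
  mile 83 (Elwood, w=100) → cum 875
  mile 89 (Fenton, w=100) → cum 975
Optimal location: mile 14.

x = 14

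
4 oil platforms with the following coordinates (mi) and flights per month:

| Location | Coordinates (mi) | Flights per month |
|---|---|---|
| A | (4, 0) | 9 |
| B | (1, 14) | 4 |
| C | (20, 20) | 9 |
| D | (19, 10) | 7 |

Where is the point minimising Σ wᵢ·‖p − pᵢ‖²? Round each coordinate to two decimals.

The minimiser of Σwᵢ‖p−pᵢ‖² is the weighted centroid p* = (Σwᵢpᵢ)/(Σwᵢ).
Σwᵢ = 29.
Σwᵢxᵢ = 9·4 + 4·1 + 9·20 + 7·19 = 353.
Σwᵢyᵢ = 9·0 + 4·14 + 9·20 + 7·10 = 306.
x* = 353/29 = 12.17, y* = 306/29 = 10.55.

(12.17, 10.55)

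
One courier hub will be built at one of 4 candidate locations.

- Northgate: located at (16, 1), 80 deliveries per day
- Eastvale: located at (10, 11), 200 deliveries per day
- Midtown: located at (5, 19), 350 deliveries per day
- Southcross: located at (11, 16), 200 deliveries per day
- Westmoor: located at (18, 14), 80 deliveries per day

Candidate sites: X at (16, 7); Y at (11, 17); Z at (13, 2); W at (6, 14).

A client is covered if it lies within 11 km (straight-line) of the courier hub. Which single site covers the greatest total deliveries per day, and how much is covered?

Y, covering 830

Coverage radius r = 11 km; a point is covered iff (Δx)²+(Δy)² ≤ 11² = 121.
  X (16, 7): covers {Northgate, Eastvale, Southcross, Westmoor} → 560
  Y (11, 17): covers {Eastvale, Midtown, Southcross, Westmoor} → 830
  Z (13, 2): covers {Northgate, Eastvale} → 280
  W (6, 14): covers {Eastvale, Midtown, Southcross} → 750
Maximum coverage at Y: 830 deliveries per day.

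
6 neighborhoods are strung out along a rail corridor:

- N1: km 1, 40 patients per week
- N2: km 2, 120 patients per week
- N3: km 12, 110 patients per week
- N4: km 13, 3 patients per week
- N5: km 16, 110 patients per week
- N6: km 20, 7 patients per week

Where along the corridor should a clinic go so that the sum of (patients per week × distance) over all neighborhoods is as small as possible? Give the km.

For a sum of weighted absolute distances on a line, the optimum is the weighted median (not the mean). Total weight W = 390; half-weight = 195.
Sort by position and accumulate weight:
  km 1 (N1, w=40) → cum 40
  km 2 (N2, w=120) → cum 160
  km 12 (N3, w=110) → cum 270  ≥ 195 → median here
  km 13 (N4, w=3) → cum 273
  km 16 (N5, w=110) → cum 383
  km 20 (N6, w=7) → cum 390
Optimal location: km 12.

x = 12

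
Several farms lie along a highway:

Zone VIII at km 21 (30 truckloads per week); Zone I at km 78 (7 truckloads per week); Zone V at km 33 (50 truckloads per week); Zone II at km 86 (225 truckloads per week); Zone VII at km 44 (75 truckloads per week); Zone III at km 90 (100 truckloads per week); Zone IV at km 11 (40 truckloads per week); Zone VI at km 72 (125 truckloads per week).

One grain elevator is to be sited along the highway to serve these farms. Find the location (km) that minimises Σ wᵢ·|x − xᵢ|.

x = 78

For a sum of weighted absolute distances on a line, the optimum is the weighted median (not the mean). Total weight W = 652; half-weight = 326.
Sort by position and accumulate weight:
  km 11 (Zone IV, w=40) → cum 40
  km 21 (Zone VIII, w=30) → cum 70
  km 33 (Zone V, w=50) → cum 120
  km 44 (Zone VII, w=75) → cum 195
  km 72 (Zone VI, w=125) → cum 320
  km 78 (Zone I, w=7) → cum 327  ≥ 326 → median here
  km 86 (Zone II, w=225) → cum 552
  km 90 (Zone III, w=100) → cum 652
Optimal location: km 78.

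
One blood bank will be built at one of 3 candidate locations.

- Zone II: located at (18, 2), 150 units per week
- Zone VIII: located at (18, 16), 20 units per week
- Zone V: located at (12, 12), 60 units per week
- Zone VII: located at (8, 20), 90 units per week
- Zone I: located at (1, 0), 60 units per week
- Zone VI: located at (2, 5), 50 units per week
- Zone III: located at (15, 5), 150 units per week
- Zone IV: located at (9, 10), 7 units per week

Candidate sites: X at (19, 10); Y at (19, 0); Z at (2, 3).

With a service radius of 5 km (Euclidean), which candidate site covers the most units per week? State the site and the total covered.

Coverage radius r = 5 km; a point is covered iff (Δx)²+(Δy)² ≤ 5² = 25.
  X (19, 10): covers {none} → 0
  Y (19, 0): covers {Zone II} → 150
  Z (2, 3): covers {Zone I, Zone VI} → 110
Maximum coverage at Y: 150 units per week.

Y, covering 150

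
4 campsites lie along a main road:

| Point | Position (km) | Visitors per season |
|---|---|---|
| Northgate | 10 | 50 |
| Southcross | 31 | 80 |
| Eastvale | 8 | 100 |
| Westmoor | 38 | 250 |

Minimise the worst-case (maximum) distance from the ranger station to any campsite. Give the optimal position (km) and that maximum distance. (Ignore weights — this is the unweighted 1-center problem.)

location 23, max distance 15

The 1-center on a line is the midpoint of the two extreme points: leftmost at 8, rightmost at 38.
Optimal location = (8 + 38)/2 = 23; maximum distance = (38 − 8)/2 = 15.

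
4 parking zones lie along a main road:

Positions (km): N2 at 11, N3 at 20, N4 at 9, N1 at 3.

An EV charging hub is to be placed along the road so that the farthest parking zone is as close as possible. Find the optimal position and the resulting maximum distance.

location 11.5, max distance 8.5

The 1-center on a line is the midpoint of the two extreme points: leftmost at 3, rightmost at 20.
Optimal location = (3 + 20)/2 = 11.5; maximum distance = (20 − 3)/2 = 8.5.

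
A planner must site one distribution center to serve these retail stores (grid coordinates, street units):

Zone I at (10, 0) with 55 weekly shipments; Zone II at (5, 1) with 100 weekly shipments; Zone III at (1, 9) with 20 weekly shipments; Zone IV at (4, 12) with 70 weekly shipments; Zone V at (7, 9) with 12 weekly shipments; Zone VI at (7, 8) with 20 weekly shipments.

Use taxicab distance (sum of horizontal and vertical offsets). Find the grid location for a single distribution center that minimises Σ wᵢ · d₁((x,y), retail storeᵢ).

(5, 1)

Manhattan distance separates: Σwᵢ(|x−xᵢ|+|y−yᵢ|) = Σwᵢ|x−xᵢ| + Σwᵢ|y−yᵢ|, so x and y are optimised independently as 1-D weighted medians.
Total weight W = 277; half = 138.5.
x-coordinate, sorted with cumulative weight:
  x=1 (Zone III, w=20) cum 20
  x=4 (Zone IV, w=70) cum 90
  x=5 (Zone II, w=100) cum 190  ← median
  x=7 (Zone V, w=12) cum 202
  x=7 (Zone VI, w=20) cum 222
  x=10 (Zone I, w=55) cum 277
⇒ x* = 5
y-coordinate, sorted with cumulative weight:
  y=0 (Zone I, w=55) cum 55
  y=1 (Zone II, w=100) cum 155  ← median
  y=8 (Zone VI, w=20) cum 175
  y=9 (Zone III, w=20) cum 195
  y=9 (Zone V, w=12) cum 207
  y=12 (Zone IV, w=70) cum 277
⇒ y* = 1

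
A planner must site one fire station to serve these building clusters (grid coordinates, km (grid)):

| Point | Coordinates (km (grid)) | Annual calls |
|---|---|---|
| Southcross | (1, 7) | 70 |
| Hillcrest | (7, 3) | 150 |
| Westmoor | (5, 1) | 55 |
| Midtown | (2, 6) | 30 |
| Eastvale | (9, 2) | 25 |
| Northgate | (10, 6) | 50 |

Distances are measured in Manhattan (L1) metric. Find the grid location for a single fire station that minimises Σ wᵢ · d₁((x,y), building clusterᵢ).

(7, 3)

Manhattan distance separates: Σwᵢ(|x−xᵢ|+|y−yᵢ|) = Σwᵢ|x−xᵢ| + Σwᵢ|y−yᵢ|, so x and y are optimised independently as 1-D weighted medians.
Total weight W = 380; half = 190.
x-coordinate, sorted with cumulative weight:
  x=1 (Southcross, w=70) cum 70
  x=2 (Midtown, w=30) cum 100
  x=5 (Westmoor, w=55) cum 155
  x=7 (Hillcrest, w=150) cum 305  ← median
  x=9 (Eastvale, w=25) cum 330
  x=10 (Northgate, w=50) cum 380
⇒ x* = 7
y-coordinate, sorted with cumulative weight:
  y=1 (Westmoor, w=55) cum 55
  y=2 (Eastvale, w=25) cum 80
  y=3 (Hillcrest, w=150) cum 230  ← median
  y=6 (Midtown, w=30) cum 260
  y=6 (Northgate, w=50) cum 310
  y=7 (Southcross, w=70) cum 380
⇒ y* = 3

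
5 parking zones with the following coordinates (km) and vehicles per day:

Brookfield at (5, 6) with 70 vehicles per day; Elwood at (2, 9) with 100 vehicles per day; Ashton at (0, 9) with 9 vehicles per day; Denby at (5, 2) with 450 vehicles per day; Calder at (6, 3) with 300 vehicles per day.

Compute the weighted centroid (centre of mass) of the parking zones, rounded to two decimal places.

(4.95, 3.45)

The minimiser of Σwᵢ‖p−pᵢ‖² is the weighted centroid p* = (Σwᵢpᵢ)/(Σwᵢ).
Σwᵢ = 929.
Σwᵢxᵢ = 70·5 + 100·2 + 9·0 + 450·5 + 300·6 = 4600.
Σwᵢyᵢ = 70·6 + 100·9 + 9·9 + 450·2 + 300·3 = 3201.
x* = 4600/929 = 4.95, y* = 3201/929 = 3.45.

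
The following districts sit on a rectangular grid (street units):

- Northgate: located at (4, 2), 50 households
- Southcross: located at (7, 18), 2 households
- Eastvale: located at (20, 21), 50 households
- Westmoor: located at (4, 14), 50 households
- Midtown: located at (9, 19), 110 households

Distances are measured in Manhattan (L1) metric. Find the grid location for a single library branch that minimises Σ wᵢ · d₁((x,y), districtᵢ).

Manhattan distance separates: Σwᵢ(|x−xᵢ|+|y−yᵢ|) = Σwᵢ|x−xᵢ| + Σwᵢ|y−yᵢ|, so x and y are optimised independently as 1-D weighted medians.
Total weight W = 262; half = 131.
x-coordinate, sorted with cumulative weight:
  x=4 (Northgate, w=50) cum 50
  x=4 (Westmoor, w=50) cum 100
  x=7 (Southcross, w=2) cum 102
  x=9 (Midtown, w=110) cum 212  ← median
  x=20 (Eastvale, w=50) cum 262
⇒ x* = 9
y-coordinate, sorted with cumulative weight:
  y=2 (Northgate, w=50) cum 50
  y=14 (Westmoor, w=50) cum 100
  y=18 (Southcross, w=2) cum 102
  y=19 (Midtown, w=110) cum 212  ← median
  y=21 (Eastvale, w=50) cum 262
⇒ y* = 19

(9, 19)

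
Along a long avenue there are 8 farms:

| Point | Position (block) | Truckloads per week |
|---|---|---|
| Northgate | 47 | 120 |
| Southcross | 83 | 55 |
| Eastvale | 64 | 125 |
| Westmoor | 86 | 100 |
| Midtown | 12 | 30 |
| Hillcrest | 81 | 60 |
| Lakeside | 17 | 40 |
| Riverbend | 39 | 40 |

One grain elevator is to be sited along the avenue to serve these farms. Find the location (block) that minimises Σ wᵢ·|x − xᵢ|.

x = 64

For a sum of weighted absolute distances on a line, the optimum is the weighted median (not the mean). Total weight W = 570; half-weight = 285.
Sort by position and accumulate weight:
  block 12 (Midtown, w=30) → cum 30
  block 17 (Lakeside, w=40) → cum 70
  block 39 (Riverbend, w=40) → cum 110
  block 47 (Northgate, w=120) → cum 230
  block 64 (Eastvale, w=125) → cum 355  ≥ 285 → median here
  block 81 (Hillcrest, w=60) → cum 415
  block 83 (Southcross, w=55) → cum 470
  block 86 (Westmoor, w=100) → cum 570
Optimal location: block 64.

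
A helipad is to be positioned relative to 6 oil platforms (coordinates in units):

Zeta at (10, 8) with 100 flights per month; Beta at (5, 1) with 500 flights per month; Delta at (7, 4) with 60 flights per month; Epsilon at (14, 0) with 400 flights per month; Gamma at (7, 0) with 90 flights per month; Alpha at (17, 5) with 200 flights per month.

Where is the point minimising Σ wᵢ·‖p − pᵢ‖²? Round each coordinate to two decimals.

(10.04, 1.88)

The minimiser of Σwᵢ‖p−pᵢ‖² is the weighted centroid p* = (Σwᵢpᵢ)/(Σwᵢ).
Σwᵢ = 1350.
Σwᵢxᵢ = 100·10 + 500·5 + 60·7 + 400·14 + 90·7 + 200·17 = 13550.
Σwᵢyᵢ = 100·8 + 500·1 + 60·4 + 400·0 + 90·0 + 200·5 = 2540.
x* = 13550/1350 = 10.04, y* = 2540/1350 = 1.88.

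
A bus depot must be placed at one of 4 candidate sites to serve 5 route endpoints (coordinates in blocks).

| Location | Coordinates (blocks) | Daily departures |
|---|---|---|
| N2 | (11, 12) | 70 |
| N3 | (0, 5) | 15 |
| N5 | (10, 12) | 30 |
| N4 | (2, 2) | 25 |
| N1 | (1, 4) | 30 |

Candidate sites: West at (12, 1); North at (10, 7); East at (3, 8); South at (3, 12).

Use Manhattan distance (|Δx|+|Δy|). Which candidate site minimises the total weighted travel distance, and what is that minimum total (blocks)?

North, total 1435 blocks

Total weighted distance at each candidate:
  West (12, 1): total = 2165
  North (10, 7): total = 1435
  East (3, 8): total = 1615
  South (3, 12): total = 1495
Minimum is at North with total 1435 blocks.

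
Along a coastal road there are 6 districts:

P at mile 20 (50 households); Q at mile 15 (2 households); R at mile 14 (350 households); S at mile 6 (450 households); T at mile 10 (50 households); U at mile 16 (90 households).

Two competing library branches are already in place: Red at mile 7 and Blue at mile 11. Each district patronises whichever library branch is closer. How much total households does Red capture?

The indifferent point is the midpoint (7+11)/2 = 9; districts left of it (closer to Red at 7) go to Red, those right go to Blue.
  S at 6 (w=450) → Red
  T at 10 (w=50) → Blue
  R at 14 (w=350) → Blue
  Q at 15 (w=2) → Blue
  U at 16 (w=90) → Blue
  P at 20 (w=50) → Blue
Red captures 450; Blue captures 542.

450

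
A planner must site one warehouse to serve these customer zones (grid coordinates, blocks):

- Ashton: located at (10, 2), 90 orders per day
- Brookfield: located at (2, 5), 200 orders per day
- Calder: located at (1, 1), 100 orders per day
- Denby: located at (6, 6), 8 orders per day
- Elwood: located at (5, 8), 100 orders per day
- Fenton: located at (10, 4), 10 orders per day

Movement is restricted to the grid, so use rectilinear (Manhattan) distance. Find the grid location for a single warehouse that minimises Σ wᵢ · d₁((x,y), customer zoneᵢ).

Manhattan distance separates: Σwᵢ(|x−xᵢ|+|y−yᵢ|) = Σwᵢ|x−xᵢ| + Σwᵢ|y−yᵢ|, so x and y are optimised independently as 1-D weighted medians.
Total weight W = 508; half = 254.
x-coordinate, sorted with cumulative weight:
  x=1 (Calder, w=100) cum 100
  x=2 (Brookfield, w=200) cum 300  ← median
  x=5 (Elwood, w=100) cum 400
  x=6 (Denby, w=8) cum 408
  x=10 (Ashton, w=90) cum 498
  x=10 (Fenton, w=10) cum 508
⇒ x* = 2
y-coordinate, sorted with cumulative weight:
  y=1 (Calder, w=100) cum 100
  y=2 (Ashton, w=90) cum 190
  y=4 (Fenton, w=10) cum 200
  y=5 (Brookfield, w=200) cum 400  ← median
  y=6 (Denby, w=8) cum 408
  y=8 (Elwood, w=100) cum 508
⇒ y* = 5

(2, 5)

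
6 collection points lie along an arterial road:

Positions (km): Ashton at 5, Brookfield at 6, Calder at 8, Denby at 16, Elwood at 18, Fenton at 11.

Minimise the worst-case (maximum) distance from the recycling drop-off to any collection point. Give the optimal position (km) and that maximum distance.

location 11.5, max distance 6.5

The 1-center on a line is the midpoint of the two extreme points: leftmost at 5, rightmost at 18.
Optimal location = (5 + 18)/2 = 11.5; maximum distance = (18 − 5)/2 = 6.5.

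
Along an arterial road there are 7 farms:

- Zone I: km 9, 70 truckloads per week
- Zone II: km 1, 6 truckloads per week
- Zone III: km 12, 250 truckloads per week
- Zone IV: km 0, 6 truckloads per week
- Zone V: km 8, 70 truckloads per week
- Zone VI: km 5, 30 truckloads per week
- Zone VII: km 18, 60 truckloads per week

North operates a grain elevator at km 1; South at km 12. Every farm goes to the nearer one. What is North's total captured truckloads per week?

The indifferent point is the midpoint (1+12)/2 = 6.5; farms left of it (closer to North at 1) go to North, those right go to South.
  Zone IV at 0 (w=6) → North
  Zone II at 1 (w=6) → North
  Zone VI at 5 (w=30) → North
  Zone V at 8 (w=70) → South
  Zone I at 9 (w=70) → South
  Zone III at 12 (w=250) → South
  Zone VII at 18 (w=60) → South
North captures 42; South captures 450.

42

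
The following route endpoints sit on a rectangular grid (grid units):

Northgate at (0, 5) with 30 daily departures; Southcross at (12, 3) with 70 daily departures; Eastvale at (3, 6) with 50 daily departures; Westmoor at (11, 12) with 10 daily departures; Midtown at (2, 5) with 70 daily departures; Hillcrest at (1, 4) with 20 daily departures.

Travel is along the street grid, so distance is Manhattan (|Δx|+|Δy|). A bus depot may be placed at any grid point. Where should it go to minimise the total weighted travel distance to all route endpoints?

(3, 5)

Manhattan distance separates: Σwᵢ(|x−xᵢ|+|y−yᵢ|) = Σwᵢ|x−xᵢ| + Σwᵢ|y−yᵢ|, so x and y are optimised independently as 1-D weighted medians.
Total weight W = 250; half = 125.
x-coordinate, sorted with cumulative weight:
  x=0 (Northgate, w=30) cum 30
  x=1 (Hillcrest, w=20) cum 50
  x=2 (Midtown, w=70) cum 120
  x=3 (Eastvale, w=50) cum 170  ← median
  x=11 (Westmoor, w=10) cum 180
  x=12 (Southcross, w=70) cum 250
⇒ x* = 3
y-coordinate, sorted with cumulative weight:
  y=3 (Southcross, w=70) cum 70
  y=4 (Hillcrest, w=20) cum 90
  y=5 (Northgate, w=30) cum 120
  y=5 (Midtown, w=70) cum 190  ← median
  y=6 (Eastvale, w=50) cum 240
  y=12 (Westmoor, w=10) cum 250
⇒ y* = 5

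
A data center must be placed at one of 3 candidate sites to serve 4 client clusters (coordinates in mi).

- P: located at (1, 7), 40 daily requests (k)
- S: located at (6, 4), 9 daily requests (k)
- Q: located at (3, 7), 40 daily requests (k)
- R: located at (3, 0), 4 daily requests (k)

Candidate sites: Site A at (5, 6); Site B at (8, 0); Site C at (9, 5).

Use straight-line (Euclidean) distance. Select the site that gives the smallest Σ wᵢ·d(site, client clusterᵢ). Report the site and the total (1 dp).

Total weighted distance at each candidate:
  Site A (5, 6): total = 299.8
  Site B (8, 0): total = 800.3
  Site C (9, 5): total = 642.5
Minimum is at Site A with total 299.8 mi.

Site A, total 299.8 mi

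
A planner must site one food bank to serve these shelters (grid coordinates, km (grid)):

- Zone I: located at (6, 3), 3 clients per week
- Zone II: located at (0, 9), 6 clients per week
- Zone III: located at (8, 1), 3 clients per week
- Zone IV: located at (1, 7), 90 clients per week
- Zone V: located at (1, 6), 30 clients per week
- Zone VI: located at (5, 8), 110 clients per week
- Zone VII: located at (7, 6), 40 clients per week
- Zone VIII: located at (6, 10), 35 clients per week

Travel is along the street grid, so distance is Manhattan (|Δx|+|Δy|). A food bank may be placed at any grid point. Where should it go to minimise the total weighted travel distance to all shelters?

(5, 7)

Manhattan distance separates: Σwᵢ(|x−xᵢ|+|y−yᵢ|) = Σwᵢ|x−xᵢ| + Σwᵢ|y−yᵢ|, so x and y are optimised independently as 1-D weighted medians.
Total weight W = 317; half = 158.5.
x-coordinate, sorted with cumulative weight:
  x=0 (Zone II, w=6) cum 6
  x=1 (Zone IV, w=90) cum 96
  x=1 (Zone V, w=30) cum 126
  x=5 (Zone VI, w=110) cum 236  ← median
  x=6 (Zone I, w=3) cum 239
  x=6 (Zone VIII, w=35) cum 274
  x=7 (Zone VII, w=40) cum 314
  x=8 (Zone III, w=3) cum 317
⇒ x* = 5
y-coordinate, sorted with cumulative weight:
  y=1 (Zone III, w=3) cum 3
  y=3 (Zone I, w=3) cum 6
  y=6 (Zone V, w=30) cum 36
  y=6 (Zone VII, w=40) cum 76
  y=7 (Zone IV, w=90) cum 166  ← median
  y=8 (Zone VI, w=110) cum 276
  y=9 (Zone II, w=6) cum 282
  y=10 (Zone VIII, w=35) cum 317
⇒ y* = 7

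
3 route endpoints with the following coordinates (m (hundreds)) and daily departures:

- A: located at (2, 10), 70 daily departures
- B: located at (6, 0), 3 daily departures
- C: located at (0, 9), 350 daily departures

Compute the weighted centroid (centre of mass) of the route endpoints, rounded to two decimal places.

(0.37, 9.10)

The minimiser of Σwᵢ‖p−pᵢ‖² is the weighted centroid p* = (Σwᵢpᵢ)/(Σwᵢ).
Σwᵢ = 423.
Σwᵢxᵢ = 70·2 + 3·6 + 350·0 = 158.
Σwᵢyᵢ = 70·10 + 3·0 + 350·9 = 3850.
x* = 158/423 = 0.37, y* = 3850/423 = 9.10.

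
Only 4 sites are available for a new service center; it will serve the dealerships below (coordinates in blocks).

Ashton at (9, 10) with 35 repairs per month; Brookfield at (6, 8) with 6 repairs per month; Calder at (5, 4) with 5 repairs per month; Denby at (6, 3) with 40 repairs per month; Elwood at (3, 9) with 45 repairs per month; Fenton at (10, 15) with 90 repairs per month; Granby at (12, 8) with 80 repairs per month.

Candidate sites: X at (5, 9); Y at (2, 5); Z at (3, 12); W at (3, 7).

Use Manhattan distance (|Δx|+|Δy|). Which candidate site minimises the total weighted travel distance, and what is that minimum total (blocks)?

X, total 2212 blocks

Total weighted distance at each candidate:
  X (5, 9): total = 2212
  Y (2, 5): total = 3607
  Z (3, 12): total = 2927
  W (3, 7): total = 2884
Minimum is at X with total 2212 blocks.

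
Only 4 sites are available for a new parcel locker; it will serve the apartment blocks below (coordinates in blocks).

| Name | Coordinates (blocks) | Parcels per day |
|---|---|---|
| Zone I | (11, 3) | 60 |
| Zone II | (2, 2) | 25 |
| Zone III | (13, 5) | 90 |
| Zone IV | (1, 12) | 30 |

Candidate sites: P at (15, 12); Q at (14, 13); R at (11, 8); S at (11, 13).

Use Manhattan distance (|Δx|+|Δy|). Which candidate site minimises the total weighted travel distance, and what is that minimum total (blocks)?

Total weighted distance at each candidate:
  P (15, 12): total = 2585
  Q (14, 13): total = 2585
  R (11, 8): total = 1545
  S (11, 13): total = 2330
Minimum is at R with total 1545 blocks.

R, total 1545 blocks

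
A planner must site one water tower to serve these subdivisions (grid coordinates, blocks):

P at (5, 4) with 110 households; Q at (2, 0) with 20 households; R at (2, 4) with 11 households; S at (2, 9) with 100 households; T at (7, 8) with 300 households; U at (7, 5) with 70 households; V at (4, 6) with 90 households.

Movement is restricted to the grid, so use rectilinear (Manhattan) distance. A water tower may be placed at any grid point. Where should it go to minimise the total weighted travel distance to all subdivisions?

Manhattan distance separates: Σwᵢ(|x−xᵢ|+|y−yᵢ|) = Σwᵢ|x−xᵢ| + Σwᵢ|y−yᵢ|, so x and y are optimised independently as 1-D weighted medians.
Total weight W = 701; half = 350.5.
x-coordinate, sorted with cumulative weight:
  x=2 (Q, w=20) cum 20
  x=2 (R, w=11) cum 31
  x=2 (S, w=100) cum 131
  x=4 (V, w=90) cum 221
  x=5 (P, w=110) cum 331
  x=7 (T, w=300) cum 631  ← median
  x=7 (U, w=70) cum 701
⇒ x* = 7
y-coordinate, sorted with cumulative weight:
  y=0 (Q, w=20) cum 20
  y=4 (P, w=110) cum 130
  y=4 (R, w=11) cum 141
  y=5 (U, w=70) cum 211
  y=6 (V, w=90) cum 301
  y=8 (T, w=300) cum 601  ← median
  y=9 (S, w=100) cum 701
⇒ y* = 8

(7, 8)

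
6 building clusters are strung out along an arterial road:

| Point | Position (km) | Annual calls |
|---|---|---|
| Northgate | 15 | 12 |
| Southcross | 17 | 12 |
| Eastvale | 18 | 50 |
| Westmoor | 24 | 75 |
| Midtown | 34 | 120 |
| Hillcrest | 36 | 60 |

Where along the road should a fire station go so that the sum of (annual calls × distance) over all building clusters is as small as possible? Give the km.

x = 34

For a sum of weighted absolute distances on a line, the optimum is the weighted median (not the mean). Total weight W = 329; half-weight = 164.5.
Sort by position and accumulate weight:
  km 15 (Northgate, w=12) → cum 12
  km 17 (Southcross, w=12) → cum 24
  km 18 (Eastvale, w=50) → cum 74
  km 24 (Westmoor, w=75) → cum 149
  km 34 (Midtown, w=120) → cum 269  ≥ 164.5 → median here
  km 36 (Hillcrest, w=60) → cum 329
Optimal location: km 34.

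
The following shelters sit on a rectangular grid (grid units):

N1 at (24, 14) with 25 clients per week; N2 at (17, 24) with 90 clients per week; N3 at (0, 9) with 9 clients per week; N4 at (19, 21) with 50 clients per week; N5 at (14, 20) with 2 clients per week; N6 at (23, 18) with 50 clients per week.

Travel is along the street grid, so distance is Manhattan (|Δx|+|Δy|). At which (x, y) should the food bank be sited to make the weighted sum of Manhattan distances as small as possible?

(19, 21)

Manhattan distance separates: Σwᵢ(|x−xᵢ|+|y−yᵢ|) = Σwᵢ|x−xᵢ| + Σwᵢ|y−yᵢ|, so x and y are optimised independently as 1-D weighted medians.
Total weight W = 226; half = 113.
x-coordinate, sorted with cumulative weight:
  x=0 (N3, w=9) cum 9
  x=14 (N5, w=2) cum 11
  x=17 (N2, w=90) cum 101
  x=19 (N4, w=50) cum 151  ← median
  x=23 (N6, w=50) cum 201
  x=24 (N1, w=25) cum 226
⇒ x* = 19
y-coordinate, sorted with cumulative weight:
  y=9 (N3, w=9) cum 9
  y=14 (N1, w=25) cum 34
  y=18 (N6, w=50) cum 84
  y=20 (N5, w=2) cum 86
  y=21 (N4, w=50) cum 136  ← median
  y=24 (N2, w=90) cum 226
⇒ y* = 21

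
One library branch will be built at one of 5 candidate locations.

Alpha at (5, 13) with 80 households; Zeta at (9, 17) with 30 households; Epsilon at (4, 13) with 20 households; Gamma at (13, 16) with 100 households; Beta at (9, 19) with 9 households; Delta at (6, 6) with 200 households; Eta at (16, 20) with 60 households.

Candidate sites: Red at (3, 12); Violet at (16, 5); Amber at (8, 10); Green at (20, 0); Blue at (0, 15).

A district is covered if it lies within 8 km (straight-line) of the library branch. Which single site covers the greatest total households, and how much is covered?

Amber, covering 430

Coverage radius r = 8 km; a point is covered iff (Δx)²+(Δy)² ≤ 8² = 64.
  Red (3, 12): covers {Alpha, Zeta, Epsilon, Delta} → 330
  Violet (16, 5): covers {none} → 0
  Amber (8, 10): covers {Alpha, Zeta, Epsilon, Gamma, Delta} → 430
  Green (20, 0): covers {none} → 0
  Blue (0, 15): covers {Alpha, Epsilon} → 100
Maximum coverage at Amber: 430 households.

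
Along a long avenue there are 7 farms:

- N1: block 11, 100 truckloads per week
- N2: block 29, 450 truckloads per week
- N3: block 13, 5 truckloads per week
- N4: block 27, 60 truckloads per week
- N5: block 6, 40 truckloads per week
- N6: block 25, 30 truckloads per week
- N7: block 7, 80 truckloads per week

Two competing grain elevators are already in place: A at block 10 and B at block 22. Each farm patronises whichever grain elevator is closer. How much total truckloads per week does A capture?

225

The indifferent point is the midpoint (10+22)/2 = 16; farms left of it (closer to A at 10) go to A, those right go to B.
  N5 at 6 (w=40) → A
  N7 at 7 (w=80) → A
  N1 at 11 (w=100) → A
  N3 at 13 (w=5) → A
  N6 at 25 (w=30) → B
  N4 at 27 (w=60) → B
  N2 at 29 (w=450) → B
A captures 225; B captures 540.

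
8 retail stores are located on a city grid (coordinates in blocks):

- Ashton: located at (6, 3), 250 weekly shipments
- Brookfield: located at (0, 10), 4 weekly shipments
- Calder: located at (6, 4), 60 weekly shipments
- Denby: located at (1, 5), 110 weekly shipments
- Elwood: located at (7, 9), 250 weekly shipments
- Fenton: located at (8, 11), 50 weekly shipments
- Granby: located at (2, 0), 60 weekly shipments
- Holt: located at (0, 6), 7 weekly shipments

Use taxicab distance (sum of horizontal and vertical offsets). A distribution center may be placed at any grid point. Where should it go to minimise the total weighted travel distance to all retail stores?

(6, 5)

Manhattan distance separates: Σwᵢ(|x−xᵢ|+|y−yᵢ|) = Σwᵢ|x−xᵢ| + Σwᵢ|y−yᵢ|, so x and y are optimised independently as 1-D weighted medians.
Total weight W = 791; half = 395.5.
x-coordinate, sorted with cumulative weight:
  x=0 (Brookfield, w=4) cum 4
  x=0 (Holt, w=7) cum 11
  x=1 (Denby, w=110) cum 121
  x=2 (Granby, w=60) cum 181
  x=6 (Ashton, w=250) cum 431  ← median
  x=6 (Calder, w=60) cum 491
  x=7 (Elwood, w=250) cum 741
  x=8 (Fenton, w=50) cum 791
⇒ x* = 6
y-coordinate, sorted with cumulative weight:
  y=0 (Granby, w=60) cum 60
  y=3 (Ashton, w=250) cum 310
  y=4 (Calder, w=60) cum 370
  y=5 (Denby, w=110) cum 480  ← median
  y=6 (Holt, w=7) cum 487
  y=9 (Elwood, w=250) cum 737
  y=10 (Brookfield, w=4) cum 741
  y=11 (Fenton, w=50) cum 791
⇒ y* = 5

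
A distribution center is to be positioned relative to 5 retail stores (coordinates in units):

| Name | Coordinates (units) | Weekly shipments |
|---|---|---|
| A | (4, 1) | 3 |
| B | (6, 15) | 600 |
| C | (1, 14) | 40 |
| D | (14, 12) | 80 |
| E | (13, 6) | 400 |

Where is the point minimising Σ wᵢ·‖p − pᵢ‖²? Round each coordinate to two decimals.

The minimiser of Σwᵢ‖p−pᵢ‖² is the weighted centroid p* = (Σwᵢpᵢ)/(Σwᵢ).
Σwᵢ = 1123.
Σwᵢxᵢ = 3·4 + 600·6 + 40·1 + 80·14 + 400·13 = 9972.
Σwᵢyᵢ = 3·1 + 600·15 + 40·14 + 80·12 + 400·6 = 12923.
x* = 9972/1123 = 8.88, y* = 12923/1123 = 11.51.

(8.88, 11.51)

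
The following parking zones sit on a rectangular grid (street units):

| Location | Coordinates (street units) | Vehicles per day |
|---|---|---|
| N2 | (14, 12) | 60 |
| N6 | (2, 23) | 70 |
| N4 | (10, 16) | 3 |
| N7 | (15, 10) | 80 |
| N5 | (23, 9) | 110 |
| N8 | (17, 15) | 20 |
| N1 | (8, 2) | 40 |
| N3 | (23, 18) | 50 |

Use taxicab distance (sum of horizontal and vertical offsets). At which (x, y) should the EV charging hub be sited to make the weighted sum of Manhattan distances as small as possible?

(15, 10)

Manhattan distance separates: Σwᵢ(|x−xᵢ|+|y−yᵢ|) = Σwᵢ|x−xᵢ| + Σwᵢ|y−yᵢ|, so x and y are optimised independently as 1-D weighted medians.
Total weight W = 433; half = 216.5.
x-coordinate, sorted with cumulative weight:
  x=2 (N6, w=70) cum 70
  x=8 (N1, w=40) cum 110
  x=10 (N4, w=3) cum 113
  x=14 (N2, w=60) cum 173
  x=15 (N7, w=80) cum 253  ← median
  x=17 (N8, w=20) cum 273
  x=23 (N5, w=110) cum 383
  x=23 (N3, w=50) cum 433
⇒ x* = 15
y-coordinate, sorted with cumulative weight:
  y=2 (N1, w=40) cum 40
  y=9 (N5, w=110) cum 150
  y=10 (N7, w=80) cum 230  ← median
  y=12 (N2, w=60) cum 290
  y=15 (N8, w=20) cum 310
  y=16 (N4, w=3) cum 313
  y=18 (N3, w=50) cum 363
  y=23 (N6, w=70) cum 433
⇒ y* = 10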